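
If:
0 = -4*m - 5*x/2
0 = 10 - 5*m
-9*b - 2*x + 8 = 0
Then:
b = 8/5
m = 2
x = -16/5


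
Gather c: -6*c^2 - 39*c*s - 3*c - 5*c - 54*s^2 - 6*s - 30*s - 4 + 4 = -6*c^2 + c*(-39*s - 8) - 54*s^2 - 36*s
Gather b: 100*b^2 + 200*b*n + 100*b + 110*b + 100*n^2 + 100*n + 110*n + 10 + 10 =100*b^2 + b*(200*n + 210) + 100*n^2 + 210*n + 20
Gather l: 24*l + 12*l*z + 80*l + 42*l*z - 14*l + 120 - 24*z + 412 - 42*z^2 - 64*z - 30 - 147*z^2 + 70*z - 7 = l*(54*z + 90) - 189*z^2 - 18*z + 495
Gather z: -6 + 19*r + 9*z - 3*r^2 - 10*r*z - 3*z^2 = -3*r^2 + 19*r - 3*z^2 + z*(9 - 10*r) - 6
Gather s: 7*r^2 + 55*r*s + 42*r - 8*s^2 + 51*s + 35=7*r^2 + 42*r - 8*s^2 + s*(55*r + 51) + 35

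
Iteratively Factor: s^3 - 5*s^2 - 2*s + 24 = (s - 4)*(s^2 - s - 6) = (s - 4)*(s + 2)*(s - 3)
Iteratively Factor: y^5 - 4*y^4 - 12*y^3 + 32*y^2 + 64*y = (y - 4)*(y^4 - 12*y^2 - 16*y) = (y - 4)*(y + 2)*(y^3 - 2*y^2 - 8*y) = y*(y - 4)*(y + 2)*(y^2 - 2*y - 8) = y*(y - 4)*(y + 2)^2*(y - 4)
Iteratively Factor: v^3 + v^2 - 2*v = (v)*(v^2 + v - 2) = v*(v + 2)*(v - 1)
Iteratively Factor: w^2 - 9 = (w - 3)*(w + 3)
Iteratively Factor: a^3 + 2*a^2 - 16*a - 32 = (a - 4)*(a^2 + 6*a + 8) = (a - 4)*(a + 4)*(a + 2)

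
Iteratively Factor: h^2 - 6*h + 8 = (h - 4)*(h - 2)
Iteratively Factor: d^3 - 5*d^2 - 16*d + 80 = (d - 5)*(d^2 - 16) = (d - 5)*(d - 4)*(d + 4)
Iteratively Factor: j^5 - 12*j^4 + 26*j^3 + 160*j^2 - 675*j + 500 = (j - 5)*(j^4 - 7*j^3 - 9*j^2 + 115*j - 100) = (j - 5)*(j - 1)*(j^3 - 6*j^2 - 15*j + 100) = (j - 5)*(j - 1)*(j + 4)*(j^2 - 10*j + 25) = (j - 5)^2*(j - 1)*(j + 4)*(j - 5)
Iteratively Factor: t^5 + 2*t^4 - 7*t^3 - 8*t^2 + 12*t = (t + 2)*(t^4 - 7*t^2 + 6*t) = (t - 1)*(t + 2)*(t^3 + t^2 - 6*t) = (t - 2)*(t - 1)*(t + 2)*(t^2 + 3*t) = t*(t - 2)*(t - 1)*(t + 2)*(t + 3)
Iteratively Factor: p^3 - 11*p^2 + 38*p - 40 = (p - 4)*(p^2 - 7*p + 10) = (p - 4)*(p - 2)*(p - 5)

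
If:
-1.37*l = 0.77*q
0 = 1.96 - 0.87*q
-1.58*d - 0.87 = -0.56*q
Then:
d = 0.25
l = -1.27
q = 2.25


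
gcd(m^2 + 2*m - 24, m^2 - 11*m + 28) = m - 4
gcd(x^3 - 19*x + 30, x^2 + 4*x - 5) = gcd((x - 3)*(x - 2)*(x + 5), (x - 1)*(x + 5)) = x + 5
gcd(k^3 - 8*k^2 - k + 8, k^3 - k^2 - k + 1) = k^2 - 1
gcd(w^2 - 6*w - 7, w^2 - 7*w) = w - 7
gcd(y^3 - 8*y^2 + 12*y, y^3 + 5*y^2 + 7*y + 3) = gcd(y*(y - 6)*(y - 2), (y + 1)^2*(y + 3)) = 1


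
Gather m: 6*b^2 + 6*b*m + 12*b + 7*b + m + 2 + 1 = 6*b^2 + 19*b + m*(6*b + 1) + 3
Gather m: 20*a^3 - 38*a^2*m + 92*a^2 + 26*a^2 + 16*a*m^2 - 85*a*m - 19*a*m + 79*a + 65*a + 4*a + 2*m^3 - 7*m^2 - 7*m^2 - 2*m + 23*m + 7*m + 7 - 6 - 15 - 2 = 20*a^3 + 118*a^2 + 148*a + 2*m^3 + m^2*(16*a - 14) + m*(-38*a^2 - 104*a + 28) - 16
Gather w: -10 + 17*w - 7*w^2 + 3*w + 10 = -7*w^2 + 20*w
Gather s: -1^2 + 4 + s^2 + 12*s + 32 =s^2 + 12*s + 35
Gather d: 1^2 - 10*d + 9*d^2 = 9*d^2 - 10*d + 1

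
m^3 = m^3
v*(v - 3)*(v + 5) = v^3 + 2*v^2 - 15*v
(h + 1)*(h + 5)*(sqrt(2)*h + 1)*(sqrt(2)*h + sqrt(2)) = 2*h^4 + sqrt(2)*h^3 + 14*h^3 + 7*sqrt(2)*h^2 + 22*h^2 + 10*h + 11*sqrt(2)*h + 5*sqrt(2)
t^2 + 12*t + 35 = (t + 5)*(t + 7)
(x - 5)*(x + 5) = x^2 - 25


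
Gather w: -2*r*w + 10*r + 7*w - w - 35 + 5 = 10*r + w*(6 - 2*r) - 30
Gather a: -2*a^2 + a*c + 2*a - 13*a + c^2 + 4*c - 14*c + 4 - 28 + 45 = -2*a^2 + a*(c - 11) + c^2 - 10*c + 21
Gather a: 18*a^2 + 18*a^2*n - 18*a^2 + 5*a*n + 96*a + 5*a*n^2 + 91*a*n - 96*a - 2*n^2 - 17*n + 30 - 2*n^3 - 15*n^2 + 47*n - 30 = 18*a^2*n + a*(5*n^2 + 96*n) - 2*n^3 - 17*n^2 + 30*n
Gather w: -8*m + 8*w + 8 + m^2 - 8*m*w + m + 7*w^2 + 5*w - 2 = m^2 - 7*m + 7*w^2 + w*(13 - 8*m) + 6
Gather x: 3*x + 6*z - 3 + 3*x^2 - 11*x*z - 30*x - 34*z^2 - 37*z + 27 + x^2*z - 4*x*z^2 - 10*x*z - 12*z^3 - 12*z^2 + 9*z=x^2*(z + 3) + x*(-4*z^2 - 21*z - 27) - 12*z^3 - 46*z^2 - 22*z + 24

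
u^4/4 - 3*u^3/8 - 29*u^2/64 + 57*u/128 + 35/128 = (u/4 + 1/4)*(u - 7/4)*(u - 5/4)*(u + 1/2)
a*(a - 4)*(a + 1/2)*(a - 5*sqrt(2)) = a^4 - 5*sqrt(2)*a^3 - 7*a^3/2 - 2*a^2 + 35*sqrt(2)*a^2/2 + 10*sqrt(2)*a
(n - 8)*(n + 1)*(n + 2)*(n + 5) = n^4 - 47*n^2 - 126*n - 80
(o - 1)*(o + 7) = o^2 + 6*o - 7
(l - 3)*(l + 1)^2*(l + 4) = l^4 + 3*l^3 - 9*l^2 - 23*l - 12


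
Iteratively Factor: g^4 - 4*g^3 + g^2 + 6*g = (g)*(g^3 - 4*g^2 + g + 6) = g*(g - 2)*(g^2 - 2*g - 3) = g*(g - 3)*(g - 2)*(g + 1)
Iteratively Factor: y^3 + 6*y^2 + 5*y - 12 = (y + 4)*(y^2 + 2*y - 3) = (y - 1)*(y + 4)*(y + 3)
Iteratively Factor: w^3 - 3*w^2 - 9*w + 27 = (w + 3)*(w^2 - 6*w + 9) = (w - 3)*(w + 3)*(w - 3)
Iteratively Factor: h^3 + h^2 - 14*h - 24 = (h + 2)*(h^2 - h - 12) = (h - 4)*(h + 2)*(h + 3)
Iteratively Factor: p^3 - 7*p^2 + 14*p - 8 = (p - 1)*(p^2 - 6*p + 8) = (p - 2)*(p - 1)*(p - 4)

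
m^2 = m^2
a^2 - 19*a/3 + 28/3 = (a - 4)*(a - 7/3)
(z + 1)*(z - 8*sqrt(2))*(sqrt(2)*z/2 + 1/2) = sqrt(2)*z^3/2 - 15*z^2/2 + sqrt(2)*z^2/2 - 15*z/2 - 4*sqrt(2)*z - 4*sqrt(2)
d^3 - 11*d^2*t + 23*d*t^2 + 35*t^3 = (d - 7*t)*(d - 5*t)*(d + t)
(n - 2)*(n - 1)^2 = n^3 - 4*n^2 + 5*n - 2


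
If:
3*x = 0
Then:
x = 0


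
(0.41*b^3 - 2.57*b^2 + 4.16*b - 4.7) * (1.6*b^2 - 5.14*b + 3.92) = 0.656*b^5 - 6.2194*b^4 + 21.473*b^3 - 38.9768*b^2 + 40.4652*b - 18.424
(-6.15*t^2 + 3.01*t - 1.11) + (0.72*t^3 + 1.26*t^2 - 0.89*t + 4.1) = 0.72*t^3 - 4.89*t^2 + 2.12*t + 2.99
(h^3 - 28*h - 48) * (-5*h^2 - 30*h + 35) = -5*h^5 - 30*h^4 + 175*h^3 + 1080*h^2 + 460*h - 1680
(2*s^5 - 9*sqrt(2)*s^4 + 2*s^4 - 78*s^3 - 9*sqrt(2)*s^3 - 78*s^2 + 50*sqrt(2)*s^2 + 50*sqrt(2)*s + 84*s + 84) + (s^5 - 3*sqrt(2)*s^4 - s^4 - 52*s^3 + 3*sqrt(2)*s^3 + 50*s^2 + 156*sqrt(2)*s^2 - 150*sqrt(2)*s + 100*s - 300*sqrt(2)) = 3*s^5 - 12*sqrt(2)*s^4 + s^4 - 130*s^3 - 6*sqrt(2)*s^3 - 28*s^2 + 206*sqrt(2)*s^2 - 100*sqrt(2)*s + 184*s - 300*sqrt(2) + 84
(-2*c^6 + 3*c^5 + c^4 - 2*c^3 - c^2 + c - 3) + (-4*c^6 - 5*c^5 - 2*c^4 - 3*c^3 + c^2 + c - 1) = -6*c^6 - 2*c^5 - c^4 - 5*c^3 + 2*c - 4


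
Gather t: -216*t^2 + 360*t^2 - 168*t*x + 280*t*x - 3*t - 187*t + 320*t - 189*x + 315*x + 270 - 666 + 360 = 144*t^2 + t*(112*x + 130) + 126*x - 36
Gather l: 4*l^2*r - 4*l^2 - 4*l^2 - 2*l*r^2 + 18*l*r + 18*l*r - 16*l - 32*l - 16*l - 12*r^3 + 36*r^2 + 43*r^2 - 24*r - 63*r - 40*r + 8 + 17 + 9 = l^2*(4*r - 8) + l*(-2*r^2 + 36*r - 64) - 12*r^3 + 79*r^2 - 127*r + 34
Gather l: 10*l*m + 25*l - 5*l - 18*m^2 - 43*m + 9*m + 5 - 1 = l*(10*m + 20) - 18*m^2 - 34*m + 4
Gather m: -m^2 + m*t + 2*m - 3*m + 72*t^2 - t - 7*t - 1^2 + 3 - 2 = -m^2 + m*(t - 1) + 72*t^2 - 8*t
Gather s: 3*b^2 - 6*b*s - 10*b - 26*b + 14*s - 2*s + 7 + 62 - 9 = 3*b^2 - 36*b + s*(12 - 6*b) + 60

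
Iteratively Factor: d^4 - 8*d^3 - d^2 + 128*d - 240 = (d + 4)*(d^3 - 12*d^2 + 47*d - 60) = (d - 3)*(d + 4)*(d^2 - 9*d + 20) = (d - 5)*(d - 3)*(d + 4)*(d - 4)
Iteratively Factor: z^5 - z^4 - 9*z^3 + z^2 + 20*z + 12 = (z + 1)*(z^4 - 2*z^3 - 7*z^2 + 8*z + 12) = (z + 1)^2*(z^3 - 3*z^2 - 4*z + 12) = (z + 1)^2*(z + 2)*(z^2 - 5*z + 6) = (z - 2)*(z + 1)^2*(z + 2)*(z - 3)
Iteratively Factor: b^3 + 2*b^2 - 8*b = (b + 4)*(b^2 - 2*b) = (b - 2)*(b + 4)*(b)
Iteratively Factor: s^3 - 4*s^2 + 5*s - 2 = (s - 2)*(s^2 - 2*s + 1) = (s - 2)*(s - 1)*(s - 1)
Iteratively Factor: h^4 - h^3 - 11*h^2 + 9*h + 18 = (h + 1)*(h^3 - 2*h^2 - 9*h + 18) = (h - 2)*(h + 1)*(h^2 - 9) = (h - 2)*(h + 1)*(h + 3)*(h - 3)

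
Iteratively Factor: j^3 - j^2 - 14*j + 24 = (j - 2)*(j^2 + j - 12) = (j - 2)*(j + 4)*(j - 3)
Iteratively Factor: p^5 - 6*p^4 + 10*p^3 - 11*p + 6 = (p - 3)*(p^4 - 3*p^3 + p^2 + 3*p - 2) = (p - 3)*(p - 1)*(p^3 - 2*p^2 - p + 2) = (p - 3)*(p - 1)^2*(p^2 - p - 2) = (p - 3)*(p - 2)*(p - 1)^2*(p + 1)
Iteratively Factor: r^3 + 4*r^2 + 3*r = (r + 3)*(r^2 + r) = (r + 1)*(r + 3)*(r)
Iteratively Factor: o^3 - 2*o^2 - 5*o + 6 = (o + 2)*(o^2 - 4*o + 3) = (o - 3)*(o + 2)*(o - 1)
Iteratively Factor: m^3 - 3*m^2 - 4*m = (m - 4)*(m^2 + m) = (m - 4)*(m + 1)*(m)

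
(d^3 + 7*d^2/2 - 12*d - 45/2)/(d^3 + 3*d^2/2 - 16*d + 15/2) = (2*d + 3)/(2*d - 1)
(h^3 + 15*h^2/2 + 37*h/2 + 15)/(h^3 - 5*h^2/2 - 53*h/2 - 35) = (h + 3)/(h - 7)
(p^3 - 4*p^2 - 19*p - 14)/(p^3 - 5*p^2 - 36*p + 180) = (p^3 - 4*p^2 - 19*p - 14)/(p^3 - 5*p^2 - 36*p + 180)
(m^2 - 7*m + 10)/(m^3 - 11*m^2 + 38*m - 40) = 1/(m - 4)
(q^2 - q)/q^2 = (q - 1)/q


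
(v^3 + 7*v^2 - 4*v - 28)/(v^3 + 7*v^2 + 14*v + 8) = (v^2 + 5*v - 14)/(v^2 + 5*v + 4)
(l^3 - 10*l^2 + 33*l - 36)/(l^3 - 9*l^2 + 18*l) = (l^2 - 7*l + 12)/(l*(l - 6))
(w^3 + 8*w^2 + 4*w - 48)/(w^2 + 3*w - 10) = (w^2 + 10*w + 24)/(w + 5)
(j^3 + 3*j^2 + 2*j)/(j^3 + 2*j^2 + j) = (j + 2)/(j + 1)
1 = 1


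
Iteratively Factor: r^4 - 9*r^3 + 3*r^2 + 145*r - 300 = (r - 5)*(r^3 - 4*r^2 - 17*r + 60) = (r - 5)^2*(r^2 + r - 12) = (r - 5)^2*(r + 4)*(r - 3)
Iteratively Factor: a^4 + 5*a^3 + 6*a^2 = (a + 2)*(a^3 + 3*a^2) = (a + 2)*(a + 3)*(a^2) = a*(a + 2)*(a + 3)*(a)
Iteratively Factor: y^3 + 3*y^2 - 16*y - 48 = (y + 4)*(y^2 - y - 12) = (y + 3)*(y + 4)*(y - 4)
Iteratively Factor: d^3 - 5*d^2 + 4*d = (d)*(d^2 - 5*d + 4) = d*(d - 4)*(d - 1)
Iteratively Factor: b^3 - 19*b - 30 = (b + 3)*(b^2 - 3*b - 10) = (b - 5)*(b + 3)*(b + 2)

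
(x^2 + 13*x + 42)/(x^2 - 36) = (x + 7)/(x - 6)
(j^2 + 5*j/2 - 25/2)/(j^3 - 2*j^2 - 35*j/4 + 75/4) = 2*(j + 5)/(2*j^2 + j - 15)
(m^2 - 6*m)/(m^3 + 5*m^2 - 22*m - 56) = m*(m - 6)/(m^3 + 5*m^2 - 22*m - 56)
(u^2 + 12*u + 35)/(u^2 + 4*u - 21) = (u + 5)/(u - 3)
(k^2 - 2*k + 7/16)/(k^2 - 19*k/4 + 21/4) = (k - 1/4)/(k - 3)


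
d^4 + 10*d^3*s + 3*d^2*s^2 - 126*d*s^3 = d*(d - 3*s)*(d + 6*s)*(d + 7*s)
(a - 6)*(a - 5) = a^2 - 11*a + 30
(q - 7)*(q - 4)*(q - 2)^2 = q^4 - 15*q^3 + 76*q^2 - 156*q + 112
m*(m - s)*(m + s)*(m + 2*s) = m^4 + 2*m^3*s - m^2*s^2 - 2*m*s^3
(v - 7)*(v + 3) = v^2 - 4*v - 21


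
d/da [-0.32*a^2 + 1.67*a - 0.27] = 1.67 - 0.64*a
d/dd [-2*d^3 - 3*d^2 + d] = -6*d^2 - 6*d + 1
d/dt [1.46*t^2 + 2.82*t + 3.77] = 2.92*t + 2.82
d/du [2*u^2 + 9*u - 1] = 4*u + 9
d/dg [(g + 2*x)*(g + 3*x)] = 2*g + 5*x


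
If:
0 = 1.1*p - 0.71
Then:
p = 0.65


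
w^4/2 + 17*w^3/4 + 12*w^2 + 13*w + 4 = (w/2 + 1)*(w + 1/2)*(w + 2)*(w + 4)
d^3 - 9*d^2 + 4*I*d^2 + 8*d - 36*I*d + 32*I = (d - 8)*(d - 1)*(d + 4*I)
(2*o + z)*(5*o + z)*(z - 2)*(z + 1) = 10*o^2*z^2 - 10*o^2*z - 20*o^2 + 7*o*z^3 - 7*o*z^2 - 14*o*z + z^4 - z^3 - 2*z^2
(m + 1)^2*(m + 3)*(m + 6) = m^4 + 11*m^3 + 37*m^2 + 45*m + 18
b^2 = b^2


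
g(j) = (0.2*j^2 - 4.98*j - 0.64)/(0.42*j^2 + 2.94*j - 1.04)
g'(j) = (-0.84*j - 2.94)*(0.2*j^2 - 4.98*j - 0.64)/(0.42*j^2 + 2.94*j - 1.04)^2 + (0.4*j - 4.98)/(0.42*j^2 + 2.94*j - 1.04) = (2.6796*j^2 + 0.121599999999999*j + 7.0608)/(0.1764*j^4 + 2.4696*j^3 + 7.77*j^2 - 6.1152*j + 1.0816)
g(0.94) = -2.46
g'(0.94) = 2.17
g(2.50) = -1.33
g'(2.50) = 0.30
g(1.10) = -2.17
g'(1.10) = 1.43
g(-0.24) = -0.33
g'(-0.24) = 2.43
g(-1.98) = -1.92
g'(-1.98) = 0.64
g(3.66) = -1.05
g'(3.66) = 0.18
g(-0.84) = -1.15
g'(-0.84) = 0.86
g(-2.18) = -2.05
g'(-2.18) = 0.66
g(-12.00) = 3.64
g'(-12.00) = 0.67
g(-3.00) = -2.65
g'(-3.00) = 0.83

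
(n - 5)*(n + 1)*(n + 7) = n^3 + 3*n^2 - 33*n - 35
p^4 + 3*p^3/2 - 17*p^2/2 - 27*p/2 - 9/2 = (p - 3)*(p + 1/2)*(p + 1)*(p + 3)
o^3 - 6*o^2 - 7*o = o*(o - 7)*(o + 1)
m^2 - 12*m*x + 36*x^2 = (m - 6*x)^2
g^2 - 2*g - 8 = (g - 4)*(g + 2)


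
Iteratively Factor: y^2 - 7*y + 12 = (y - 4)*(y - 3)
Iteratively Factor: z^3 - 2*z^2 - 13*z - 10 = (z + 2)*(z^2 - 4*z - 5) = (z + 1)*(z + 2)*(z - 5)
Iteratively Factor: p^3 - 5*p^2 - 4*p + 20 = (p - 2)*(p^2 - 3*p - 10) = (p - 2)*(p + 2)*(p - 5)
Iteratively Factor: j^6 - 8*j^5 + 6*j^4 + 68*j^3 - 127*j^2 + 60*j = (j - 4)*(j^5 - 4*j^4 - 10*j^3 + 28*j^2 - 15*j) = (j - 4)*(j - 1)*(j^4 - 3*j^3 - 13*j^2 + 15*j) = (j - 5)*(j - 4)*(j - 1)*(j^3 + 2*j^2 - 3*j) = (j - 5)*(j - 4)*(j - 1)*(j + 3)*(j^2 - j) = (j - 5)*(j - 4)*(j - 1)^2*(j + 3)*(j)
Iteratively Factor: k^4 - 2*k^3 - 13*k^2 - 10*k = (k + 2)*(k^3 - 4*k^2 - 5*k) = (k - 5)*(k + 2)*(k^2 + k) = (k - 5)*(k + 1)*(k + 2)*(k)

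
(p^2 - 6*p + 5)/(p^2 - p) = (p - 5)/p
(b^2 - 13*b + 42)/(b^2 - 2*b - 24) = (b - 7)/(b + 4)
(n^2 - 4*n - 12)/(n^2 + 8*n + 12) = (n - 6)/(n + 6)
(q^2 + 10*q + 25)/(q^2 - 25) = (q + 5)/(q - 5)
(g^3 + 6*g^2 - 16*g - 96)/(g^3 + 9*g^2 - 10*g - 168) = (g + 4)/(g + 7)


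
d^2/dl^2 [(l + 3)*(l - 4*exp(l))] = -4*l*exp(l) - 20*exp(l) + 2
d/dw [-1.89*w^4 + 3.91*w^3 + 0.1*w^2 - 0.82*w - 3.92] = -7.56*w^3 + 11.73*w^2 + 0.2*w - 0.82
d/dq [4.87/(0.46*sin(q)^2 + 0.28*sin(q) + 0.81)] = -(4.4804*sin(q) + 1.3636)*cos(q)/(0.46*sin(q)^2 + 0.28*sin(q) + 0.81)^2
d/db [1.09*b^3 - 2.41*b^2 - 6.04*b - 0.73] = 3.27*b^2 - 4.82*b - 6.04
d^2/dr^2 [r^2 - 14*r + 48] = 2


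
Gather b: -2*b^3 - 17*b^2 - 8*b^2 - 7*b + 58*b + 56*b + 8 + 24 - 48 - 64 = -2*b^3 - 25*b^2 + 107*b - 80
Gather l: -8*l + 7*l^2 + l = 7*l^2 - 7*l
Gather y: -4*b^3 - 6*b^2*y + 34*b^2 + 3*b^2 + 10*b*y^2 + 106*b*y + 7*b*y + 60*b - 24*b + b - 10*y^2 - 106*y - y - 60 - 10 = -4*b^3 + 37*b^2 + 37*b + y^2*(10*b - 10) + y*(-6*b^2 + 113*b - 107) - 70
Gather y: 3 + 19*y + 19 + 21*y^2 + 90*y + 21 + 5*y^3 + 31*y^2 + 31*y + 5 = 5*y^3 + 52*y^2 + 140*y + 48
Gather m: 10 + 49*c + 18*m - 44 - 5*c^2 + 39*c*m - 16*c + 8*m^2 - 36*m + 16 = -5*c^2 + 33*c + 8*m^2 + m*(39*c - 18) - 18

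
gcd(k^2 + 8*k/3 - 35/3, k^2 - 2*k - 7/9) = k - 7/3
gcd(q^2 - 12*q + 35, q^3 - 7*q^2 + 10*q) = q - 5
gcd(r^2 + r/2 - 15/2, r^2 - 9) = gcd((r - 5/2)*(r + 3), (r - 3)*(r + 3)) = r + 3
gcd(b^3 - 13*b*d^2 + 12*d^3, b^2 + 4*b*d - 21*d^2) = b - 3*d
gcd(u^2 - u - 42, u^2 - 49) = u - 7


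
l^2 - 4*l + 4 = (l - 2)^2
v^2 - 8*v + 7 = (v - 7)*(v - 1)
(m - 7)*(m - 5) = m^2 - 12*m + 35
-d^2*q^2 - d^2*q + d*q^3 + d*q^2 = q*(-d + q)*(d*q + d)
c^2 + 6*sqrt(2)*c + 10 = (c + sqrt(2))*(c + 5*sqrt(2))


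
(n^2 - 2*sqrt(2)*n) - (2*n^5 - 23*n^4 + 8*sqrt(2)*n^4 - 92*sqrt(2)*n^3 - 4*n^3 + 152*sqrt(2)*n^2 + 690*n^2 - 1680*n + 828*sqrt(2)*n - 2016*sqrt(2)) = -2*n^5 - 8*sqrt(2)*n^4 + 23*n^4 + 4*n^3 + 92*sqrt(2)*n^3 - 689*n^2 - 152*sqrt(2)*n^2 - 830*sqrt(2)*n + 1680*n + 2016*sqrt(2)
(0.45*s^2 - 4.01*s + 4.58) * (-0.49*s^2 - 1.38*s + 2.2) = -0.2205*s^4 + 1.3439*s^3 + 4.2796*s^2 - 15.1424*s + 10.076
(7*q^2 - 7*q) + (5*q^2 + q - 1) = 12*q^2 - 6*q - 1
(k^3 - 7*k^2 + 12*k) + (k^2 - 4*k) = k^3 - 6*k^2 + 8*k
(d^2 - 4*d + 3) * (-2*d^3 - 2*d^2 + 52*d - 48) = -2*d^5 + 6*d^4 + 54*d^3 - 262*d^2 + 348*d - 144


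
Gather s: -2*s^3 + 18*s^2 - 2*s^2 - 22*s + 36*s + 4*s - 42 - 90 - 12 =-2*s^3 + 16*s^2 + 18*s - 144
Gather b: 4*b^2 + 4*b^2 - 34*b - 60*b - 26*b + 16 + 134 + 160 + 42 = 8*b^2 - 120*b + 352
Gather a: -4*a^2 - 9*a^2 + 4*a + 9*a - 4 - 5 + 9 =-13*a^2 + 13*a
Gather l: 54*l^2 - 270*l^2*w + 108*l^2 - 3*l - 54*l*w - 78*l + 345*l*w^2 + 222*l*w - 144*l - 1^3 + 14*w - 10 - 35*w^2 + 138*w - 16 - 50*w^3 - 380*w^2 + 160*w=l^2*(162 - 270*w) + l*(345*w^2 + 168*w - 225) - 50*w^3 - 415*w^2 + 312*w - 27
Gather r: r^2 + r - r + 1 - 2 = r^2 - 1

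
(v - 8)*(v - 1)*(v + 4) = v^3 - 5*v^2 - 28*v + 32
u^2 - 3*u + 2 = (u - 2)*(u - 1)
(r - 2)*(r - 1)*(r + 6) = r^3 + 3*r^2 - 16*r + 12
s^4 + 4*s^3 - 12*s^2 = s^2*(s - 2)*(s + 6)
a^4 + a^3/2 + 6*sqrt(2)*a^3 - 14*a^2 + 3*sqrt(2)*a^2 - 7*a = a*(a + 1/2)*(a - sqrt(2))*(a + 7*sqrt(2))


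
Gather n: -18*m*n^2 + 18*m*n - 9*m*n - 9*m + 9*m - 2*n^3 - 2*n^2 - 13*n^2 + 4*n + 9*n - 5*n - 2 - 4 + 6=-2*n^3 + n^2*(-18*m - 15) + n*(9*m + 8)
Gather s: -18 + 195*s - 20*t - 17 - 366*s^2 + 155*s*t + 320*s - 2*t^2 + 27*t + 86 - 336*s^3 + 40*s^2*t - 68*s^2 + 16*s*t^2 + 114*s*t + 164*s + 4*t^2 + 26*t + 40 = -336*s^3 + s^2*(40*t - 434) + s*(16*t^2 + 269*t + 679) + 2*t^2 + 33*t + 91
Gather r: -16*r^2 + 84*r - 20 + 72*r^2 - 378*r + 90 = 56*r^2 - 294*r + 70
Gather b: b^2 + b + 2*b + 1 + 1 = b^2 + 3*b + 2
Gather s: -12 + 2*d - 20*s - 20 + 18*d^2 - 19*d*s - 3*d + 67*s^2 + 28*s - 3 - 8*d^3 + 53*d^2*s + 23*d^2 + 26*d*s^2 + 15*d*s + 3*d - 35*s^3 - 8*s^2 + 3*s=-8*d^3 + 41*d^2 + 2*d - 35*s^3 + s^2*(26*d + 59) + s*(53*d^2 - 4*d + 11) - 35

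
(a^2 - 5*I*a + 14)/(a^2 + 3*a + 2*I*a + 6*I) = (a - 7*I)/(a + 3)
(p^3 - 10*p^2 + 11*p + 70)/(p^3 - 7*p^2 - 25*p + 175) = (p + 2)/(p + 5)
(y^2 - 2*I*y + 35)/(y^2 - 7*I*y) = (y + 5*I)/y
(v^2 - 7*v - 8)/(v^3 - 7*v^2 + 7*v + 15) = (v - 8)/(v^2 - 8*v + 15)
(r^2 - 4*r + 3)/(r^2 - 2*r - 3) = (r - 1)/(r + 1)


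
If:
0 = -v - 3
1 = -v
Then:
No Solution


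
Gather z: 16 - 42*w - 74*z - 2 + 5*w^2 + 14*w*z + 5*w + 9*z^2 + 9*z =5*w^2 - 37*w + 9*z^2 + z*(14*w - 65) + 14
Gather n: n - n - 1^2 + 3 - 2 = 0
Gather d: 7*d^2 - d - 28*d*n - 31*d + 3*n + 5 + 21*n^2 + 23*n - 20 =7*d^2 + d*(-28*n - 32) + 21*n^2 + 26*n - 15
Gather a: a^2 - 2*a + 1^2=a^2 - 2*a + 1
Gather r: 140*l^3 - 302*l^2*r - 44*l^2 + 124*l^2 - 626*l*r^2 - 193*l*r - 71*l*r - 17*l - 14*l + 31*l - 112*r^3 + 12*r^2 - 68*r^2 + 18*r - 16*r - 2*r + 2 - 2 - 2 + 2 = 140*l^3 + 80*l^2 - 112*r^3 + r^2*(-626*l - 56) + r*(-302*l^2 - 264*l)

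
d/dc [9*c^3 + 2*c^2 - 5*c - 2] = 27*c^2 + 4*c - 5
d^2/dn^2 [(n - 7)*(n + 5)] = 2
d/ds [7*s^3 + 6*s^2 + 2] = 3*s*(7*s + 4)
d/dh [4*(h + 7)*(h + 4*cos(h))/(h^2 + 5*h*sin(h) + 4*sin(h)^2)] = 4*(-(h + 7)*(h + 4*cos(h))*(5*h*cos(h) + 2*h + 5*sin(h) + 4*sin(2*h)) + (h - (h + 7)*(4*sin(h) - 1) + 4*cos(h))*(h^2 + 5*h*sin(h) + 4*sin(h)^2))/((h + sin(h))^2*(h + 4*sin(h))^2)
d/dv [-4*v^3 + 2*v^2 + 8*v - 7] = -12*v^2 + 4*v + 8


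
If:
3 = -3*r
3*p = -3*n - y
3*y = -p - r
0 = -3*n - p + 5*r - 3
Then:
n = -21/5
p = 23/5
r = -1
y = -6/5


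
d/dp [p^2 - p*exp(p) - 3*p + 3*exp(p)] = -p*exp(p) + 2*p + 2*exp(p) - 3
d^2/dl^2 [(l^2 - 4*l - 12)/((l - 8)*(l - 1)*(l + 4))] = 2*(l^6 - 12*l^5 + 72*l^4 - 96*l^3 + 1356*l^2 - 5808*l - 13888)/(l^9 - 15*l^8 - 9*l^7 + 811*l^6 - 708*l^5 - 14736*l^4 + 8000*l^3 + 59904*l^2 - 86016*l + 32768)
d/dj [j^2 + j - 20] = 2*j + 1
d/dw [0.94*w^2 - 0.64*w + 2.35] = 1.88*w - 0.64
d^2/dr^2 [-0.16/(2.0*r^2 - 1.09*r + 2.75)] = (1.28*r^2 - 0.6976*r - 0.16*(4.0*r - 1.09)*(8.0*r - 2.18) + 1.76)/(2.0*r^2 - 1.09*r + 2.75)^3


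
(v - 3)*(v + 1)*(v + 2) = v^3 - 7*v - 6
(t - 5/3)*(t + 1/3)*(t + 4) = t^3 + 8*t^2/3 - 53*t/9 - 20/9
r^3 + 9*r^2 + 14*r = r*(r + 2)*(r + 7)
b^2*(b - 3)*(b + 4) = b^4 + b^3 - 12*b^2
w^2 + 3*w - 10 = (w - 2)*(w + 5)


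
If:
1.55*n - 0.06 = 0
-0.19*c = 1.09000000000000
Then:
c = -5.74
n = 0.04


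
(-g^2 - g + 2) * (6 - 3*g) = 3*g^3 - 3*g^2 - 12*g + 12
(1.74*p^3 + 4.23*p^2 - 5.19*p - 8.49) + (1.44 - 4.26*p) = 1.74*p^3 + 4.23*p^2 - 9.45*p - 7.05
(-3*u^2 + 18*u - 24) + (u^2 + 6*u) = -2*u^2 + 24*u - 24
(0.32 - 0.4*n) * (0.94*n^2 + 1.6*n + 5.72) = -0.376*n^3 - 0.3392*n^2 - 1.776*n + 1.8304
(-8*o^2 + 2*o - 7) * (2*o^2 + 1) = -16*o^4 + 4*o^3 - 22*o^2 + 2*o - 7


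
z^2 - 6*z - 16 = (z - 8)*(z + 2)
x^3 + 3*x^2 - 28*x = x*(x - 4)*(x + 7)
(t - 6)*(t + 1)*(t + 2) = t^3 - 3*t^2 - 16*t - 12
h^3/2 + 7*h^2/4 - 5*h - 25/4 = (h/2 + 1/2)*(h - 5/2)*(h + 5)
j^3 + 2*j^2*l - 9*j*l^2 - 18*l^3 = (j - 3*l)*(j + 2*l)*(j + 3*l)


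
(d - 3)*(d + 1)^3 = d^4 - 6*d^2 - 8*d - 3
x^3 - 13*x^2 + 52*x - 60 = (x - 6)*(x - 5)*(x - 2)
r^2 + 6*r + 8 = (r + 2)*(r + 4)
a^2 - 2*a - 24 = (a - 6)*(a + 4)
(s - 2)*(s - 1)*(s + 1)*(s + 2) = s^4 - 5*s^2 + 4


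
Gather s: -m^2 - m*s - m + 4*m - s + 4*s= -m^2 + 3*m + s*(3 - m)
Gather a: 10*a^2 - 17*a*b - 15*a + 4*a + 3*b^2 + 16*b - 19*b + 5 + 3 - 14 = 10*a^2 + a*(-17*b - 11) + 3*b^2 - 3*b - 6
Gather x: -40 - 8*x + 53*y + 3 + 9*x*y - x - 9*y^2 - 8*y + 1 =x*(9*y - 9) - 9*y^2 + 45*y - 36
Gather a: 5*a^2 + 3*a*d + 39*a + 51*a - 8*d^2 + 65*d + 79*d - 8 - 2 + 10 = 5*a^2 + a*(3*d + 90) - 8*d^2 + 144*d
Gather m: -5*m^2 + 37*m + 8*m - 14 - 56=-5*m^2 + 45*m - 70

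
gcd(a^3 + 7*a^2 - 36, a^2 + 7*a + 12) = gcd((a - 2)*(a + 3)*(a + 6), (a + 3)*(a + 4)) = a + 3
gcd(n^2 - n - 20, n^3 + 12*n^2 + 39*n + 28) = n + 4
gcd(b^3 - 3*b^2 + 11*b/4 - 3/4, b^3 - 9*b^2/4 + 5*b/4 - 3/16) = b^2 - 2*b + 3/4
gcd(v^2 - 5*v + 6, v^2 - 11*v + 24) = v - 3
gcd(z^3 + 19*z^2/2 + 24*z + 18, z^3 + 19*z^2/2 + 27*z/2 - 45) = z + 6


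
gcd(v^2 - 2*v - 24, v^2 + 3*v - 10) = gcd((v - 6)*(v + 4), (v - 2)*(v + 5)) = 1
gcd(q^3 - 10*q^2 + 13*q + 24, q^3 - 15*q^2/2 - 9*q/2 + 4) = q^2 - 7*q - 8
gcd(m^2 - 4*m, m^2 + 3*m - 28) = m - 4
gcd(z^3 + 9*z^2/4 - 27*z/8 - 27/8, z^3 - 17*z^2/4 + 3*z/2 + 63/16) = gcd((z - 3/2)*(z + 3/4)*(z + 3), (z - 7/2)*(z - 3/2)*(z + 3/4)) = z^2 - 3*z/4 - 9/8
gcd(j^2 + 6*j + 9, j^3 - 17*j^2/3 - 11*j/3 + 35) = 1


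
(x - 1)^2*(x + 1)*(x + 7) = x^4 + 6*x^3 - 8*x^2 - 6*x + 7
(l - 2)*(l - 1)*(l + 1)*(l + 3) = l^4 + l^3 - 7*l^2 - l + 6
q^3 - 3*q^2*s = q^2*(q - 3*s)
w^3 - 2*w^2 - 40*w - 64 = (w - 8)*(w + 2)*(w + 4)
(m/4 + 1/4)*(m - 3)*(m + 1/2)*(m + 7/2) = m^4/4 + m^3/2 - 37*m^2/16 - 31*m/8 - 21/16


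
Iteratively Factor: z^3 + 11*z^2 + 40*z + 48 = (z + 3)*(z^2 + 8*z + 16) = (z + 3)*(z + 4)*(z + 4)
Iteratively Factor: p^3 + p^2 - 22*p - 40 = (p + 4)*(p^2 - 3*p - 10) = (p - 5)*(p + 4)*(p + 2)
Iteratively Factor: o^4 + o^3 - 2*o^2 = (o - 1)*(o^3 + 2*o^2) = o*(o - 1)*(o^2 + 2*o) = o^2*(o - 1)*(o + 2)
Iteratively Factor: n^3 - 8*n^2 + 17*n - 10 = (n - 2)*(n^2 - 6*n + 5) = (n - 5)*(n - 2)*(n - 1)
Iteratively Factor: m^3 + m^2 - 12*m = (m - 3)*(m^2 + 4*m) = m*(m - 3)*(m + 4)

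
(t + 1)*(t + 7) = t^2 + 8*t + 7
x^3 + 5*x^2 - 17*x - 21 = (x - 3)*(x + 1)*(x + 7)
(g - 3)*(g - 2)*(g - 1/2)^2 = g^4 - 6*g^3 + 45*g^2/4 - 29*g/4 + 3/2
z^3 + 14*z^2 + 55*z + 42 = (z + 1)*(z + 6)*(z + 7)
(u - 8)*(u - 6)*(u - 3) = u^3 - 17*u^2 + 90*u - 144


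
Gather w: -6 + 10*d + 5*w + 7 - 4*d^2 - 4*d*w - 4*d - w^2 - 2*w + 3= -4*d^2 + 6*d - w^2 + w*(3 - 4*d) + 4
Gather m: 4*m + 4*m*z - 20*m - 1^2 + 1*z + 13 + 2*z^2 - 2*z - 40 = m*(4*z - 16) + 2*z^2 - z - 28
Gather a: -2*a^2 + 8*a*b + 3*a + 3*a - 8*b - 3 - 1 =-2*a^2 + a*(8*b + 6) - 8*b - 4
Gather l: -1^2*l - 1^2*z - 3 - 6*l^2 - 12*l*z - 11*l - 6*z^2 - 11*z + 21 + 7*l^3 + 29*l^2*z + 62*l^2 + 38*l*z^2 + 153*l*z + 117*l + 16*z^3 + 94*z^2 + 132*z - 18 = 7*l^3 + l^2*(29*z + 56) + l*(38*z^2 + 141*z + 105) + 16*z^3 + 88*z^2 + 120*z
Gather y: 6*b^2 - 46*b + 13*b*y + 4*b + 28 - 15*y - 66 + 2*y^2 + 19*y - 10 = 6*b^2 - 42*b + 2*y^2 + y*(13*b + 4) - 48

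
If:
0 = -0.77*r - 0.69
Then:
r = -0.90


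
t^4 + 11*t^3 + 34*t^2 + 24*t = t*(t + 1)*(t + 4)*(t + 6)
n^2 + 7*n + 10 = (n + 2)*(n + 5)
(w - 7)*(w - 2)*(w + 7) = w^3 - 2*w^2 - 49*w + 98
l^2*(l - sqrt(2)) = l^3 - sqrt(2)*l^2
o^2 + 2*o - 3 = (o - 1)*(o + 3)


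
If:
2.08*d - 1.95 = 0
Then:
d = 0.94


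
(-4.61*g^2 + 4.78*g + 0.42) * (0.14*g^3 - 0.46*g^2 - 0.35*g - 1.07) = -0.6454*g^5 + 2.7898*g^4 - 0.5265*g^3 + 3.0665*g^2 - 5.2616*g - 0.4494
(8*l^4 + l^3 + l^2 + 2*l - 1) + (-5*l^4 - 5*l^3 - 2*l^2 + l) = 3*l^4 - 4*l^3 - l^2 + 3*l - 1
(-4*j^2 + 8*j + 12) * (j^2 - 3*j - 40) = -4*j^4 + 20*j^3 + 148*j^2 - 356*j - 480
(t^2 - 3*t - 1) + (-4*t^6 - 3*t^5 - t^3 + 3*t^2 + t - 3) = -4*t^6 - 3*t^5 - t^3 + 4*t^2 - 2*t - 4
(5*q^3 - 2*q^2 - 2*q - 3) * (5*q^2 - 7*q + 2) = 25*q^5 - 45*q^4 + 14*q^3 - 5*q^2 + 17*q - 6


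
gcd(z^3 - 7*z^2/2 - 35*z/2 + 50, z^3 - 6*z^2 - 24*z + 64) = z + 4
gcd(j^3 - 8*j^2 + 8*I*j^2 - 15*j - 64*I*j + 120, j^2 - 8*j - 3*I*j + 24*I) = j - 8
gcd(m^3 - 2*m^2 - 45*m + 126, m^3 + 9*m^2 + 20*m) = 1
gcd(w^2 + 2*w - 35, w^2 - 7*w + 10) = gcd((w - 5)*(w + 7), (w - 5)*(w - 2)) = w - 5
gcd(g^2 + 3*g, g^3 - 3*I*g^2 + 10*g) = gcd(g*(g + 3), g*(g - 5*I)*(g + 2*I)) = g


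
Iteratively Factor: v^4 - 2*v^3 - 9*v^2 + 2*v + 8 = (v + 2)*(v^3 - 4*v^2 - v + 4) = (v - 4)*(v + 2)*(v^2 - 1) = (v - 4)*(v + 1)*(v + 2)*(v - 1)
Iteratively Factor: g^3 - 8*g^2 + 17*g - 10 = (g - 5)*(g^2 - 3*g + 2) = (g - 5)*(g - 2)*(g - 1)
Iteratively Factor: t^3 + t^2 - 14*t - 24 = (t + 3)*(t^2 - 2*t - 8) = (t - 4)*(t + 3)*(t + 2)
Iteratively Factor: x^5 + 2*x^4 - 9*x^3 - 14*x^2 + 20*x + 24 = (x - 2)*(x^4 + 4*x^3 - x^2 - 16*x - 12) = (x - 2)*(x + 2)*(x^3 + 2*x^2 - 5*x - 6) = (x - 2)*(x + 2)*(x + 3)*(x^2 - x - 2) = (x - 2)*(x + 1)*(x + 2)*(x + 3)*(x - 2)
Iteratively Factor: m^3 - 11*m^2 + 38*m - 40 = (m - 4)*(m^2 - 7*m + 10) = (m - 5)*(m - 4)*(m - 2)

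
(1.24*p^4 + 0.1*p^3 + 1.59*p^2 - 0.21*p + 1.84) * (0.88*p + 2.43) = 1.0912*p^5 + 3.1012*p^4 + 1.6422*p^3 + 3.6789*p^2 + 1.1089*p + 4.4712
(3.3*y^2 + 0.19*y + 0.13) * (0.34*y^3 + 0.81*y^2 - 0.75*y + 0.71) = 1.122*y^5 + 2.7376*y^4 - 2.2769*y^3 + 2.3058*y^2 + 0.0374*y + 0.0923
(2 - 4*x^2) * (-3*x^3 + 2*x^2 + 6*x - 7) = 12*x^5 - 8*x^4 - 30*x^3 + 32*x^2 + 12*x - 14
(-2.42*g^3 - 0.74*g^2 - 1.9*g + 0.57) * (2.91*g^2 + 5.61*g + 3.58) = -7.0422*g^5 - 15.7296*g^4 - 18.344*g^3 - 11.6495*g^2 - 3.6043*g + 2.0406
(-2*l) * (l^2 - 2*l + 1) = -2*l^3 + 4*l^2 - 2*l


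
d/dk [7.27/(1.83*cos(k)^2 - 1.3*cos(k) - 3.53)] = (26.6082*cos(k) - 9.451)*sin(k)/(-1.83*cos(k)^2 + 1.3*cos(k) + 3.53)^2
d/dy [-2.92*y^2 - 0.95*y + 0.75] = -5.84*y - 0.95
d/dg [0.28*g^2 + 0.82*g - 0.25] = 0.56*g + 0.82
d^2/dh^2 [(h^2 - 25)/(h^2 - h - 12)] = 2*(h^3 - 39*h^2 + 75*h - 181)/(h^6 - 3*h^5 - 33*h^4 + 71*h^3 + 396*h^2 - 432*h - 1728)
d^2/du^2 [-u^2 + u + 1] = -2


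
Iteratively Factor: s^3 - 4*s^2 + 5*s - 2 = (s - 1)*(s^2 - 3*s + 2) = (s - 1)^2*(s - 2)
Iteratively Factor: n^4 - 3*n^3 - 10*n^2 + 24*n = (n + 3)*(n^3 - 6*n^2 + 8*n) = (n - 2)*(n + 3)*(n^2 - 4*n) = (n - 4)*(n - 2)*(n + 3)*(n)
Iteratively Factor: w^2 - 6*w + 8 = (w - 4)*(w - 2)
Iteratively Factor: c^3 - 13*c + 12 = (c - 3)*(c^2 + 3*c - 4) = (c - 3)*(c - 1)*(c + 4)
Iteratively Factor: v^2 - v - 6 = (v - 3)*(v + 2)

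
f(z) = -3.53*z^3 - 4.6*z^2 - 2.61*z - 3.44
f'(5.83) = -416.19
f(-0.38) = -2.92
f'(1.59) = -44.01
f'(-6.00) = -328.65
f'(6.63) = -529.11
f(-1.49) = 1.91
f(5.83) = -874.49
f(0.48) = -6.14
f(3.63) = -242.38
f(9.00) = -2972.90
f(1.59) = -33.41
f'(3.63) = -175.55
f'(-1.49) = -12.41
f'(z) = -10.59*z^2 - 9.2*z - 2.61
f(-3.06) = 62.62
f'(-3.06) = -73.62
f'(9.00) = -943.20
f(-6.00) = 609.10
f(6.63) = -1251.71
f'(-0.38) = -0.64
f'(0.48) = -9.47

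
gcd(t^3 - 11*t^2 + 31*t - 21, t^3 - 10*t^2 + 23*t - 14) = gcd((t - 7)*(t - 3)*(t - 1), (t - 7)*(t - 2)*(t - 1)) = t^2 - 8*t + 7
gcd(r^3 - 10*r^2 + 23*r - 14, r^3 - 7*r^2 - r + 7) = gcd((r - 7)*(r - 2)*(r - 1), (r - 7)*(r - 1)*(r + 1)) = r^2 - 8*r + 7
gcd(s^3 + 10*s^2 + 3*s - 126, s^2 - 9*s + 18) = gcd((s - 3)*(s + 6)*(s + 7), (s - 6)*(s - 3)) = s - 3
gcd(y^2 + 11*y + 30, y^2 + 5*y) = y + 5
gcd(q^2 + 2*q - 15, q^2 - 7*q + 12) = q - 3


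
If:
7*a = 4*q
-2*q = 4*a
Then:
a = 0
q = 0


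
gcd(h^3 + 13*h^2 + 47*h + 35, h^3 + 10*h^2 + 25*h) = h + 5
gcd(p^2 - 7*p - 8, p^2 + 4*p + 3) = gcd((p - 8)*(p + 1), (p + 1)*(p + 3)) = p + 1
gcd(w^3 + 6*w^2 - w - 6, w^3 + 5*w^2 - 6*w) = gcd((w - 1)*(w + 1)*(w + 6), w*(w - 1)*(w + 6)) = w^2 + 5*w - 6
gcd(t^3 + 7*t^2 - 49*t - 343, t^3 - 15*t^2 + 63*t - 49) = t - 7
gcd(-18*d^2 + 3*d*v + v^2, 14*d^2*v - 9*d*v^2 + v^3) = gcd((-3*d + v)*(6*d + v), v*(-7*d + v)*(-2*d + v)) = 1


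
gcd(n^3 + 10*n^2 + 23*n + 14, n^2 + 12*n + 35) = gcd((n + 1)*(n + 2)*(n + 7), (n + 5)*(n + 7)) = n + 7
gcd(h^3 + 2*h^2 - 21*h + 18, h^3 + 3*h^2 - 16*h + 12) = h^2 + 5*h - 6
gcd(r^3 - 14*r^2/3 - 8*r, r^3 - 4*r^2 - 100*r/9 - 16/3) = r^2 - 14*r/3 - 8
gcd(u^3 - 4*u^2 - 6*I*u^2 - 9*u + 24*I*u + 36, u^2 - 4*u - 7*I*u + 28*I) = u - 4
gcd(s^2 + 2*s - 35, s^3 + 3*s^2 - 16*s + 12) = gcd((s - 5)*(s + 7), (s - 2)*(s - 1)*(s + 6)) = 1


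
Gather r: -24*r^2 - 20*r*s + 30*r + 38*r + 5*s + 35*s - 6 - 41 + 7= -24*r^2 + r*(68 - 20*s) + 40*s - 40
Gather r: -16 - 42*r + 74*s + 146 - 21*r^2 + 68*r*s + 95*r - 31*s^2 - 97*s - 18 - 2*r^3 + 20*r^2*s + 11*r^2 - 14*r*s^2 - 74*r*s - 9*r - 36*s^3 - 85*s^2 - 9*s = -2*r^3 + r^2*(20*s - 10) + r*(-14*s^2 - 6*s + 44) - 36*s^3 - 116*s^2 - 32*s + 112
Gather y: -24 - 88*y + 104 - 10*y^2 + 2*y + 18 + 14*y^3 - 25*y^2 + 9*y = 14*y^3 - 35*y^2 - 77*y + 98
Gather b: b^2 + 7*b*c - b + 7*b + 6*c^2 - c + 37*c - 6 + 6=b^2 + b*(7*c + 6) + 6*c^2 + 36*c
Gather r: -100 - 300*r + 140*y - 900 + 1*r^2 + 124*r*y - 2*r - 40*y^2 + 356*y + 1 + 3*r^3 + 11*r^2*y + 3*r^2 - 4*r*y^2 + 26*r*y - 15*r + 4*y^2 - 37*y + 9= 3*r^3 + r^2*(11*y + 4) + r*(-4*y^2 + 150*y - 317) - 36*y^2 + 459*y - 990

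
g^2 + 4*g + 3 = (g + 1)*(g + 3)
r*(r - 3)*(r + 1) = r^3 - 2*r^2 - 3*r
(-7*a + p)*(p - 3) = -7*a*p + 21*a + p^2 - 3*p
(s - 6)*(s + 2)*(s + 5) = s^3 + s^2 - 32*s - 60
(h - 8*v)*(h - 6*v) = h^2 - 14*h*v + 48*v^2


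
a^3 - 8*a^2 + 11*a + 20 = (a - 5)*(a - 4)*(a + 1)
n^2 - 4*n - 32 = (n - 8)*(n + 4)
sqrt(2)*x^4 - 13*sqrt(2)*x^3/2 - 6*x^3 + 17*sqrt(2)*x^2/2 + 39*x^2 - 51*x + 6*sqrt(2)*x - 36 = (x - 4)*(x - 3)*(x - 3*sqrt(2))*(sqrt(2)*x + sqrt(2)/2)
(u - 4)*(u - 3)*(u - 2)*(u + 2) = u^4 - 7*u^3 + 8*u^2 + 28*u - 48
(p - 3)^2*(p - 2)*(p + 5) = p^4 - 3*p^3 - 19*p^2 + 87*p - 90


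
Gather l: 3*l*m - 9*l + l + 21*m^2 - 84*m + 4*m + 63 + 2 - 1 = l*(3*m - 8) + 21*m^2 - 80*m + 64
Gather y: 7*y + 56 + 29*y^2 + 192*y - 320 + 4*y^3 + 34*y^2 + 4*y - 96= 4*y^3 + 63*y^2 + 203*y - 360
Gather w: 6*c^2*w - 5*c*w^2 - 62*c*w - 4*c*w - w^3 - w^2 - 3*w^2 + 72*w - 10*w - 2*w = -w^3 + w^2*(-5*c - 4) + w*(6*c^2 - 66*c + 60)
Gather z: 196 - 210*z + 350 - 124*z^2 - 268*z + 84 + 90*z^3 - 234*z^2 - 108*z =90*z^3 - 358*z^2 - 586*z + 630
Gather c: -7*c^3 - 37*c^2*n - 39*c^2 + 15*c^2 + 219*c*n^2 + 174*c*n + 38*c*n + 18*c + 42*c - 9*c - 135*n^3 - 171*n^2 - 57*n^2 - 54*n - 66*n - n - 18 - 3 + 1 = -7*c^3 + c^2*(-37*n - 24) + c*(219*n^2 + 212*n + 51) - 135*n^3 - 228*n^2 - 121*n - 20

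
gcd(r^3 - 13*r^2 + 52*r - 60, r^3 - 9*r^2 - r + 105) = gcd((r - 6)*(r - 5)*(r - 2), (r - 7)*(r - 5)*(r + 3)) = r - 5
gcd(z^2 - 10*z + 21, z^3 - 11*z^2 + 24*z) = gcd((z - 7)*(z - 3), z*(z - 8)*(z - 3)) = z - 3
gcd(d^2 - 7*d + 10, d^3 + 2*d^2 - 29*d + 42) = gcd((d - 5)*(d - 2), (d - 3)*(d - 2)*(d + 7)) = d - 2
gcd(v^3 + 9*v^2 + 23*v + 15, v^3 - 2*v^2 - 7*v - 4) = v + 1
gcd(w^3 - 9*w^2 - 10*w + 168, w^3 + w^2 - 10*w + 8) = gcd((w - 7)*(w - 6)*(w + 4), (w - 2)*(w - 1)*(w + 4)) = w + 4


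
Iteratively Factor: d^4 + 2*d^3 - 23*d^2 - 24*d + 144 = (d + 4)*(d^3 - 2*d^2 - 15*d + 36) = (d - 3)*(d + 4)*(d^2 + d - 12) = (d - 3)*(d + 4)^2*(d - 3)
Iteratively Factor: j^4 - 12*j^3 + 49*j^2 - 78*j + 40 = (j - 2)*(j^3 - 10*j^2 + 29*j - 20) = (j - 5)*(j - 2)*(j^2 - 5*j + 4) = (j - 5)*(j - 2)*(j - 1)*(j - 4)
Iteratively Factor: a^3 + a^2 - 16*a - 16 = (a + 4)*(a^2 - 3*a - 4) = (a + 1)*(a + 4)*(a - 4)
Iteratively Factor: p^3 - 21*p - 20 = (p - 5)*(p^2 + 5*p + 4) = (p - 5)*(p + 1)*(p + 4)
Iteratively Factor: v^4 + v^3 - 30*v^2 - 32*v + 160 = (v - 2)*(v^3 + 3*v^2 - 24*v - 80) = (v - 2)*(v + 4)*(v^2 - v - 20) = (v - 2)*(v + 4)^2*(v - 5)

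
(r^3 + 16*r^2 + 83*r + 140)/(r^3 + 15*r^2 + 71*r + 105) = (r + 4)/(r + 3)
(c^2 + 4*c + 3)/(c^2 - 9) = (c + 1)/(c - 3)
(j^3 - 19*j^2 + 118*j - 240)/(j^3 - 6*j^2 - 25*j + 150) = (j - 8)/(j + 5)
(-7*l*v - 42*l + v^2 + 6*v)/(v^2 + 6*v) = (-7*l + v)/v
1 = 1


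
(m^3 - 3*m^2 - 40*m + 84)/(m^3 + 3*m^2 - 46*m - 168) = (m - 2)/(m + 4)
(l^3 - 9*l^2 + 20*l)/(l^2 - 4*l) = l - 5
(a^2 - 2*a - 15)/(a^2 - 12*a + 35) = (a + 3)/(a - 7)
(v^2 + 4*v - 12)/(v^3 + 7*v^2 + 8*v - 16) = (v^2 + 4*v - 12)/(v^3 + 7*v^2 + 8*v - 16)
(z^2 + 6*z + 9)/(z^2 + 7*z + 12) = (z + 3)/(z + 4)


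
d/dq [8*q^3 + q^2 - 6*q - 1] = 24*q^2 + 2*q - 6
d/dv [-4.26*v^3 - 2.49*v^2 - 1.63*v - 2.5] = -12.78*v^2 - 4.98*v - 1.63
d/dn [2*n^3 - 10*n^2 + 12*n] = 6*n^2 - 20*n + 12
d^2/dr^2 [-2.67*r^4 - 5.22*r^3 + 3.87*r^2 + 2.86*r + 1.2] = -32.04*r^2 - 31.32*r + 7.74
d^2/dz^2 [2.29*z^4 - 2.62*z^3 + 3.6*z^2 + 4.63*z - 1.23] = 27.48*z^2 - 15.72*z + 7.2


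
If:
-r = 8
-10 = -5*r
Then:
No Solution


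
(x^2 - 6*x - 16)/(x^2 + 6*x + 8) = (x - 8)/(x + 4)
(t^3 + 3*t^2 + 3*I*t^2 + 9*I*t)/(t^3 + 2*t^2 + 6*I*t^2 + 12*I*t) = (t^2 + t*(3 + 3*I) + 9*I)/(t^2 + t*(2 + 6*I) + 12*I)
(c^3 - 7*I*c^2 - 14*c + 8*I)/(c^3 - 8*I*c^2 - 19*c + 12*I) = (c - 2*I)/(c - 3*I)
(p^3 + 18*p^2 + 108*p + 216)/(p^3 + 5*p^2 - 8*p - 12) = (p^2 + 12*p + 36)/(p^2 - p - 2)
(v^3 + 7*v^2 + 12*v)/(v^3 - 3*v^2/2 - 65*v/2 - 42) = 2*v*(v + 3)/(2*v^2 - 11*v - 21)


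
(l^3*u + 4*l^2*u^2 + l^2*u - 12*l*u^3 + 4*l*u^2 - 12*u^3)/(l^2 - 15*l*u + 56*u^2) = u*(l^3 + 4*l^2*u + l^2 - 12*l*u^2 + 4*l*u - 12*u^2)/(l^2 - 15*l*u + 56*u^2)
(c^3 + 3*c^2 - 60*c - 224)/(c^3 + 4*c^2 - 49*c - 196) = (c - 8)/(c - 7)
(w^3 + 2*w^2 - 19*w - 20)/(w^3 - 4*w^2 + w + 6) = (w^2 + w - 20)/(w^2 - 5*w + 6)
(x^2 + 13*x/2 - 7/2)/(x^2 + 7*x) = (x - 1/2)/x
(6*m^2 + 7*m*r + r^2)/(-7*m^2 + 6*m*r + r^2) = (6*m^2 + 7*m*r + r^2)/(-7*m^2 + 6*m*r + r^2)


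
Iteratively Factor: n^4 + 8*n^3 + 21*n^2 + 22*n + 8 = (n + 1)*(n^3 + 7*n^2 + 14*n + 8) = (n + 1)^2*(n^2 + 6*n + 8) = (n + 1)^2*(n + 4)*(n + 2)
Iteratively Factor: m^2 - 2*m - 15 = (m - 5)*(m + 3)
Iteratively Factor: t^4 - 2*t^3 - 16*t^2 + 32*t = (t + 4)*(t^3 - 6*t^2 + 8*t) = (t - 4)*(t + 4)*(t^2 - 2*t) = (t - 4)*(t - 2)*(t + 4)*(t)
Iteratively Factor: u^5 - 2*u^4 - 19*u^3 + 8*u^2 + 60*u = (u - 2)*(u^4 - 19*u^2 - 30*u) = (u - 2)*(u + 3)*(u^3 - 3*u^2 - 10*u) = (u - 5)*(u - 2)*(u + 3)*(u^2 + 2*u) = (u - 5)*(u - 2)*(u + 2)*(u + 3)*(u)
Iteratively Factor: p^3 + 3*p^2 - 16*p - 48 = (p - 4)*(p^2 + 7*p + 12) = (p - 4)*(p + 4)*(p + 3)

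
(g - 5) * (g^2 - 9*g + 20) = g^3 - 14*g^2 + 65*g - 100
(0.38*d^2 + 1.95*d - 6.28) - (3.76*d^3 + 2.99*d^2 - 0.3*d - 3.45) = -3.76*d^3 - 2.61*d^2 + 2.25*d - 2.83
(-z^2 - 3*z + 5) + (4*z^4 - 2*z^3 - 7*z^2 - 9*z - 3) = 4*z^4 - 2*z^3 - 8*z^2 - 12*z + 2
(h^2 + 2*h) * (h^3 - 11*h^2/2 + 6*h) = h^5 - 7*h^4/2 - 5*h^3 + 12*h^2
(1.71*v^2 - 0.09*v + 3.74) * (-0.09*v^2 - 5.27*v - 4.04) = -0.1539*v^4 - 9.0036*v^3 - 6.7707*v^2 - 19.3462*v - 15.1096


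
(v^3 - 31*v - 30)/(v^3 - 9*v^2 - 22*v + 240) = (v + 1)/(v - 8)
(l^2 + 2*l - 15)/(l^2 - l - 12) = (-l^2 - 2*l + 15)/(-l^2 + l + 12)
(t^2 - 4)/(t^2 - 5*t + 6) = (t + 2)/(t - 3)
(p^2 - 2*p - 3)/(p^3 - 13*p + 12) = (p + 1)/(p^2 + 3*p - 4)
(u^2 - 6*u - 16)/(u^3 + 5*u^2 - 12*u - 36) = (u - 8)/(u^2 + 3*u - 18)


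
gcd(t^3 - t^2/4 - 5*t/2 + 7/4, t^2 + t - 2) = t - 1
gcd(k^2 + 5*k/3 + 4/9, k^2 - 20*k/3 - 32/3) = k + 4/3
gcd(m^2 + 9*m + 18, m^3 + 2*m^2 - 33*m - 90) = m + 3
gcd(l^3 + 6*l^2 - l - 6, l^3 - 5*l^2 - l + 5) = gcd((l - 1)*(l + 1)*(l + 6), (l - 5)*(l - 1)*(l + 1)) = l^2 - 1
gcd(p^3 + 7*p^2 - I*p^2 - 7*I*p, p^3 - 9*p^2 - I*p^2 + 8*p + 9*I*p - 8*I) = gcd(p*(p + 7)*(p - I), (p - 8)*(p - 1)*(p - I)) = p - I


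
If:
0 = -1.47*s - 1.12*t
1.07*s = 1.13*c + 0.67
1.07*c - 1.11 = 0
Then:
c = 1.04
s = 1.72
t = -2.26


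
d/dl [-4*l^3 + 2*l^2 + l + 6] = -12*l^2 + 4*l + 1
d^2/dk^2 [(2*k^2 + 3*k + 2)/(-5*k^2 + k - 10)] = 2*(-85*k^3 + 150*k^2 + 480*k - 132)/(125*k^6 - 75*k^5 + 765*k^4 - 301*k^3 + 1530*k^2 - 300*k + 1000)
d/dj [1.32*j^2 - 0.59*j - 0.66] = 2.64*j - 0.59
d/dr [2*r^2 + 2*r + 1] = 4*r + 2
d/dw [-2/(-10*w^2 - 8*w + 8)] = 2*(-5*w - 2)/(5*w^2 + 4*w - 4)^2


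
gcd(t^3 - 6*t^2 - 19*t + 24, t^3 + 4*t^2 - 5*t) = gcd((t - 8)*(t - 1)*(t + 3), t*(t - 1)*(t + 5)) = t - 1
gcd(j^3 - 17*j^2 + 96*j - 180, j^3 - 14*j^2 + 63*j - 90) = j^2 - 11*j + 30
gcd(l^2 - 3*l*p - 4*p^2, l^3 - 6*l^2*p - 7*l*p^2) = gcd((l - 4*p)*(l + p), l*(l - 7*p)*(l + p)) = l + p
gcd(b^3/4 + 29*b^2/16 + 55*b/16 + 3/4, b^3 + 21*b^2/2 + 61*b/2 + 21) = 1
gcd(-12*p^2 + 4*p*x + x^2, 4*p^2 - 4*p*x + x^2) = -2*p + x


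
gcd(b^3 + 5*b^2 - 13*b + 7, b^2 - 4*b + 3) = b - 1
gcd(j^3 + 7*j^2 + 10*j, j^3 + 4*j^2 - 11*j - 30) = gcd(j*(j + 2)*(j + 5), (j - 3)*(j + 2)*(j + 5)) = j^2 + 7*j + 10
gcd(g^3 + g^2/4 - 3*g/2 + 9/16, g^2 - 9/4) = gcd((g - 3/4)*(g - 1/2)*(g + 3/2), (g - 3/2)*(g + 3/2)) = g + 3/2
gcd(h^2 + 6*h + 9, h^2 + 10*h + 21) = h + 3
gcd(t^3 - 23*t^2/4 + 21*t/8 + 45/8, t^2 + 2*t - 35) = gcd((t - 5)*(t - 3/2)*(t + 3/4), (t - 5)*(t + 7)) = t - 5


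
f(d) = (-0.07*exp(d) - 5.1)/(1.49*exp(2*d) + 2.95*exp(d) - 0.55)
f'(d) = (-0.07*exp(d) - 5.1)*(-2.98*exp(2*d) - 2.95*exp(d))/(1.49*exp(2*d) + 2.95*exp(d) - 0.55)^2 - 0.07*exp(d)/(1.49*exp(2*d) + 2.95*exp(d) - 0.55) = (0.1043*exp(2*d) + 15.198*exp(d) + 15.0835)*exp(d)/(2.2201*exp(4*d) + 8.791*exp(3*d) + 7.0635*exp(2*d) - 3.245*exp(d) + 0.3025)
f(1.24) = -0.19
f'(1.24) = 0.32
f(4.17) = -0.00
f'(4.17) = 0.00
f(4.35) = -0.00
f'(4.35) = 0.00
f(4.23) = -0.00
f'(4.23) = 0.00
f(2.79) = -0.01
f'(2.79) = 0.02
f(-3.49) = 11.12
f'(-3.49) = 2.25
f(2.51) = -0.02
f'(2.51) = 0.04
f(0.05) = -1.23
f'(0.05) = 1.86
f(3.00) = -0.00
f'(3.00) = 0.02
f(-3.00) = 12.78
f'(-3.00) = 4.94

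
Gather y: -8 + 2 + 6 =0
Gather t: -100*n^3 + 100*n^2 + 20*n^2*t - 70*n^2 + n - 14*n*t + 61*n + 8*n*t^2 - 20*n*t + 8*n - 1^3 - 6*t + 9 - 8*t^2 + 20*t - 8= -100*n^3 + 30*n^2 + 70*n + t^2*(8*n - 8) + t*(20*n^2 - 34*n + 14)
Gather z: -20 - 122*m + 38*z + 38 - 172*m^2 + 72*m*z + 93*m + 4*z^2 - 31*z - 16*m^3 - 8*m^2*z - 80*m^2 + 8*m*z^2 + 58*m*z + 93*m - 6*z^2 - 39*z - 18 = -16*m^3 - 252*m^2 + 64*m + z^2*(8*m - 2) + z*(-8*m^2 + 130*m - 32)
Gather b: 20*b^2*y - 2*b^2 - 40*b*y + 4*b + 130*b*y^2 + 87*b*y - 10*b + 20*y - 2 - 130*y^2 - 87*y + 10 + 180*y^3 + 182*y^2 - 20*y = b^2*(20*y - 2) + b*(130*y^2 + 47*y - 6) + 180*y^3 + 52*y^2 - 87*y + 8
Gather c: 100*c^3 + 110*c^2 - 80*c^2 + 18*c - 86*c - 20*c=100*c^3 + 30*c^2 - 88*c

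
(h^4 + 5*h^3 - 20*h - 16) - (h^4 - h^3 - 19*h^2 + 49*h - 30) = 6*h^3 + 19*h^2 - 69*h + 14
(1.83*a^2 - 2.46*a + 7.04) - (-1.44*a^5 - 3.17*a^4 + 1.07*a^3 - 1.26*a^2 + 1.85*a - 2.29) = 1.44*a^5 + 3.17*a^4 - 1.07*a^3 + 3.09*a^2 - 4.31*a + 9.33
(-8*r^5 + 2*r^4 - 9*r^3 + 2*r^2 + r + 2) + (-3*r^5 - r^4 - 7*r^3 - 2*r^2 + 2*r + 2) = -11*r^5 + r^4 - 16*r^3 + 3*r + 4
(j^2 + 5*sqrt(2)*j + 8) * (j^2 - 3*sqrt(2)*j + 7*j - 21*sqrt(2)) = j^4 + 2*sqrt(2)*j^3 + 7*j^3 - 22*j^2 + 14*sqrt(2)*j^2 - 154*j - 24*sqrt(2)*j - 168*sqrt(2)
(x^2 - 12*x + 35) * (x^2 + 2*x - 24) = x^4 - 10*x^3 - 13*x^2 + 358*x - 840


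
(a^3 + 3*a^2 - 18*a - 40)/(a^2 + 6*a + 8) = (a^2 + a - 20)/(a + 4)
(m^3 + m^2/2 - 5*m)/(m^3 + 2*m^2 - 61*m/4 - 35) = 2*m*(m - 2)/(2*m^2 - m - 28)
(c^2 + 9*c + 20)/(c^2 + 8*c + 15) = (c + 4)/(c + 3)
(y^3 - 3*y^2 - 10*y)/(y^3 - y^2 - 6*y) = (y - 5)/(y - 3)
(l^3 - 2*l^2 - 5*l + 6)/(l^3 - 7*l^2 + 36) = (l - 1)/(l - 6)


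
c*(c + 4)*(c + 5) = c^3 + 9*c^2 + 20*c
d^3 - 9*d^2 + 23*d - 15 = (d - 5)*(d - 3)*(d - 1)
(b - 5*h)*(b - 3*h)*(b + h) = b^3 - 7*b^2*h + 7*b*h^2 + 15*h^3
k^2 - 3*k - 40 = (k - 8)*(k + 5)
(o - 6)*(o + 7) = o^2 + o - 42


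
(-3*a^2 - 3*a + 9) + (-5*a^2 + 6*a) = -8*a^2 + 3*a + 9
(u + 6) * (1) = u + 6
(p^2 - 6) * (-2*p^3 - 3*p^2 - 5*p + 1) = -2*p^5 - 3*p^4 + 7*p^3 + 19*p^2 + 30*p - 6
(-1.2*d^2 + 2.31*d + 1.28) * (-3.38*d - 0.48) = 4.056*d^3 - 7.2318*d^2 - 5.4352*d - 0.6144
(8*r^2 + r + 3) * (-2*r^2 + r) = -16*r^4 + 6*r^3 - 5*r^2 + 3*r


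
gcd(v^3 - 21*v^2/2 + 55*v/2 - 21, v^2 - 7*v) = v - 7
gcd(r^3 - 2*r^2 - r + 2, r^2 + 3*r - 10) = r - 2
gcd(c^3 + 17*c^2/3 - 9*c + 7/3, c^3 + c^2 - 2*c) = c - 1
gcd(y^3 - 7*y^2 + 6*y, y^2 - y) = y^2 - y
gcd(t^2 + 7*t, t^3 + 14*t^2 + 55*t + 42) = t + 7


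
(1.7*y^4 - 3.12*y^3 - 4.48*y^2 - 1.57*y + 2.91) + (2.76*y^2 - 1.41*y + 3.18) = 1.7*y^4 - 3.12*y^3 - 1.72*y^2 - 2.98*y + 6.09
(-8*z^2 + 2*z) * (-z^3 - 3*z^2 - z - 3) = 8*z^5 + 22*z^4 + 2*z^3 + 22*z^2 - 6*z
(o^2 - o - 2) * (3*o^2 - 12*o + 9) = 3*o^4 - 15*o^3 + 15*o^2 + 15*o - 18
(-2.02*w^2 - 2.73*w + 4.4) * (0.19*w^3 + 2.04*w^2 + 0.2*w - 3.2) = -0.3838*w^5 - 4.6395*w^4 - 5.1372*w^3 + 14.894*w^2 + 9.616*w - 14.08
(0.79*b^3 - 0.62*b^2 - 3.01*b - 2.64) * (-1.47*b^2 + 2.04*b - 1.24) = -1.1613*b^5 + 2.523*b^4 + 2.1803*b^3 - 1.4908*b^2 - 1.6532*b + 3.2736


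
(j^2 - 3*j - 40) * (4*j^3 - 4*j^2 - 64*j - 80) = 4*j^5 - 16*j^4 - 212*j^3 + 272*j^2 + 2800*j + 3200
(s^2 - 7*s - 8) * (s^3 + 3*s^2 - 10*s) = s^5 - 4*s^4 - 39*s^3 + 46*s^2 + 80*s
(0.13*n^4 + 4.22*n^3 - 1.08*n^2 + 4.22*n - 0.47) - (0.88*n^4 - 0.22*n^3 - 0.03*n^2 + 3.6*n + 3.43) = -0.75*n^4 + 4.44*n^3 - 1.05*n^2 + 0.62*n - 3.9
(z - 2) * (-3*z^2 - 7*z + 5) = -3*z^3 - z^2 + 19*z - 10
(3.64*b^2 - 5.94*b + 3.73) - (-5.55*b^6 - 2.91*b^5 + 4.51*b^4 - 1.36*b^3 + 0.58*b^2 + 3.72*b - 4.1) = 5.55*b^6 + 2.91*b^5 - 4.51*b^4 + 1.36*b^3 + 3.06*b^2 - 9.66*b + 7.83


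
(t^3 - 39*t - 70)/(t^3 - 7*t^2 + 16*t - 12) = (t^3 - 39*t - 70)/(t^3 - 7*t^2 + 16*t - 12)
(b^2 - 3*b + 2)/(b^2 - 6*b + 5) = (b - 2)/(b - 5)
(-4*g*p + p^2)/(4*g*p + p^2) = (-4*g + p)/(4*g + p)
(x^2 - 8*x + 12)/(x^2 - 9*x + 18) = (x - 2)/(x - 3)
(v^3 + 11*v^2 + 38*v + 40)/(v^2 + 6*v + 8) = v + 5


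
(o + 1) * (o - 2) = o^2 - o - 2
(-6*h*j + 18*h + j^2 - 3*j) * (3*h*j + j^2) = -18*h^2*j^2 + 54*h^2*j - 3*h*j^3 + 9*h*j^2 + j^4 - 3*j^3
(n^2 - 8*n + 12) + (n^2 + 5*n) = 2*n^2 - 3*n + 12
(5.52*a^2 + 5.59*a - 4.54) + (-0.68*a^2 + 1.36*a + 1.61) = 4.84*a^2 + 6.95*a - 2.93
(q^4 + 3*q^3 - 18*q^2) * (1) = q^4 + 3*q^3 - 18*q^2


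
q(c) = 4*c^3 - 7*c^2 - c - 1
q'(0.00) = -1.00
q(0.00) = -1.00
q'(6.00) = 347.00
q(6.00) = 605.00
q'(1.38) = 2.53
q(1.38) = -5.20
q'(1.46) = 4.14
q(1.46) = -4.93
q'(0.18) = -3.13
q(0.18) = -1.38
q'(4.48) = 177.12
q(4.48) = 213.69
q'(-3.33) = 178.69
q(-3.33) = -223.00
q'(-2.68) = 122.71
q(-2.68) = -125.59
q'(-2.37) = 99.58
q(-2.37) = -91.20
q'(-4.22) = 271.78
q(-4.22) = -422.04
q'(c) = 12*c^2 - 14*c - 1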